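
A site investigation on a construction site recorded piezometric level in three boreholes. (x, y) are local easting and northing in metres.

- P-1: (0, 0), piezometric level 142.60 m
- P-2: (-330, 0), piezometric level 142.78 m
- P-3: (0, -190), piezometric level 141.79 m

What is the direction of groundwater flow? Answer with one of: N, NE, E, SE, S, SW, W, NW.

S

∂h/∂x = (142.78 − 142.60) / (-330 − 0) = -0.0005455
∂h/∂y = (141.79 − 142.60) / (-190 − 0) = +0.004263
Flow = −∇h = (+0.0005455 east, -0.004263 north), which points south.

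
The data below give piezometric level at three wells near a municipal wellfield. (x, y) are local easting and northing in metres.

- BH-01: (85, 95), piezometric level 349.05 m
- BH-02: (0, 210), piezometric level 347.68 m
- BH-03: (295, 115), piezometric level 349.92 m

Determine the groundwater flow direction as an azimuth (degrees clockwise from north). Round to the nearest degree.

329°

Three-point gradient (reference BH-01): Δ to BH-02 = (-85, 115, -1.37), Δ to BH-03 = (210, 20, +0.87).
∂h/∂x = +0.004930, ∂h/∂y = -0.008269 (det = -25850).
Flow direction (−∇h) has components (-0.004930 E, +0.008269 N).
Azimuth = atan2(E, N) = atan2(-0.004930, +0.008269) = 329.2° ≈ 329°.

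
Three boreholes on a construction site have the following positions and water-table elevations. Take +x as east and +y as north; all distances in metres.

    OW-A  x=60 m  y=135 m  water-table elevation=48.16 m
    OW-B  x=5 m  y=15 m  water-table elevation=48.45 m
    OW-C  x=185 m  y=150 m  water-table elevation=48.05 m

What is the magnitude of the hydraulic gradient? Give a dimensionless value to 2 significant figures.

With h = a·x + b·y + c and OW-A as origin, the differences give:
  (-55)·a + (-120)·b = +0.29
  125·a + 15·b = -0.11
Eliminate b (×15 and ×(-120), subtract): 14175·a = -8.850 → a = ∂h/∂x = -0.0006243
Back-substitute: b = ∂h/∂y = -0.002131.
|∇h| = √(-0.0006243² + -0.002131²) = 0.002221

0.0022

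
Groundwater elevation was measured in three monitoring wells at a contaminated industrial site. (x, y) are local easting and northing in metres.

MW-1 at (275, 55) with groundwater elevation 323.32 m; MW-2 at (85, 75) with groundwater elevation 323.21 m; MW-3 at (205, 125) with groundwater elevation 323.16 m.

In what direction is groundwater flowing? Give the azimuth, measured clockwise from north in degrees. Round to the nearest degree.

Differences from MW-1: to MW-2 (Δx, Δy, Δh) = (-190, 20, -0.11); to MW-3 = (-70, 70, -0.16).
Determinant of the coordinate differences = (-190)·70 − (-70)·20 = -11900.
∂h/∂x = [(-0.11)·70 − (-0.16)·20] / -11900 = +0.0003782
∂h/∂y = [(-190)·(-0.16) − (-70)·(-0.11)] / -11900 = -0.001908
Flow direction (−∇h) has components (-0.0003782 E, +0.001908 N).
Azimuth = atan2(E, N) = atan2(-0.0003782, +0.001908) = 348.8° ≈ 349°.

349°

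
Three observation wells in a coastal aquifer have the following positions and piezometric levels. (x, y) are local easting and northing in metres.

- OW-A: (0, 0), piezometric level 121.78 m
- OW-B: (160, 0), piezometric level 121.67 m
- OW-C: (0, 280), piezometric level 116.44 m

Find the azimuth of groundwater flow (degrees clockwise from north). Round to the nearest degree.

002°

∂h/∂x = (121.67 − 121.78) / (160 − 0) = -0.0006875
∂h/∂y = (116.44 − 121.78) / (280 − 0) = -0.01907
Flow direction (−∇h) has components (+0.0006875 E, +0.01907 N).
Azimuth = atan2(E, N) = atan2(+0.0006875, +0.01907) = 2.1° ≈ 002°.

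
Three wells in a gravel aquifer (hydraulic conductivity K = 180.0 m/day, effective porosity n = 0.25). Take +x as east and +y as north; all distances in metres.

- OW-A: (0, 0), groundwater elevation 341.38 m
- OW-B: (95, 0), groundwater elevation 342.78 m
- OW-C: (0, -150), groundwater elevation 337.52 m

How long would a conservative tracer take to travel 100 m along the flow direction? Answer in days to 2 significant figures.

4.7 days

∂h/∂x = (342.78 − 341.38) / (95 − 0) = +0.01474
∂h/∂y = (337.52 − 341.38) / (-150 − 0) = +0.02573
|∇h| = √(0.01474² + 0.02573²) = 0.02965
Seepage velocity v = K·i/n = 180.0 × 0.02965 / 0.25 = 21.35 m/day.
t = 100 / 21.35 = 4.684 days.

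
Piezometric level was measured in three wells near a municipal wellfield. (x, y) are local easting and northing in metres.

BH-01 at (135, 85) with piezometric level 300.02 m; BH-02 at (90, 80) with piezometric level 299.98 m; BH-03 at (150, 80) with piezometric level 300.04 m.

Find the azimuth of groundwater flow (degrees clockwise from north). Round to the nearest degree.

315°

With h = a·x + b·y + c and BH-01 as origin, the differences give:
  (-45)·a + (-5)·b = -0.04
  15·a + (-5)·b = +0.02
Eliminate b (×(-5) and ×(-5), subtract): 300·a = 0.300 → a = ∂h/∂x = +0.001000
Back-substitute: b = ∂h/∂y = -0.001000.
Flow direction (−∇h) has components (-0.001000 E, +0.001000 N).
Azimuth = atan2(E, N) = atan2(-0.001000, +0.001000) = 315.0° ≈ 315°.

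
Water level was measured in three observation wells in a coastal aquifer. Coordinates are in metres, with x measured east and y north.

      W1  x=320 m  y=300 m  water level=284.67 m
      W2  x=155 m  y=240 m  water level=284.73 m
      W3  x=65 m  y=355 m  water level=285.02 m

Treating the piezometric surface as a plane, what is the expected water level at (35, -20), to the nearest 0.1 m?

284.4 m

Three-point gradient (reference W1): Δ to W2 = (-165, -60, +0.06), Δ to W3 = (-255, 55, +0.35).
∂h/∂x = -0.0009969, ∂h/∂y = +0.001742 (det = -24375).
h(35, -20) = 284.67 + (-0.0009969)·(-285) + (+0.001742)·(-320) = 284.67 +0.284 -0.557 = 284.397 m.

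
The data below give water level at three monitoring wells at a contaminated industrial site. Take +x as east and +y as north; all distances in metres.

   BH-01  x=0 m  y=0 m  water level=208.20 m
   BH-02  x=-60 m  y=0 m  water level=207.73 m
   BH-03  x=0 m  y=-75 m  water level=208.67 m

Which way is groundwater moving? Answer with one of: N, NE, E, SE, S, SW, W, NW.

∂h/∂x = (207.73 − 208.20) / (-60 − 0) = +0.007833
∂h/∂y = (208.67 − 208.20) / (-75 − 0) = -0.006267
Flow = −∇h = (-0.007833 east, +0.006267 north), which points northwest.

NW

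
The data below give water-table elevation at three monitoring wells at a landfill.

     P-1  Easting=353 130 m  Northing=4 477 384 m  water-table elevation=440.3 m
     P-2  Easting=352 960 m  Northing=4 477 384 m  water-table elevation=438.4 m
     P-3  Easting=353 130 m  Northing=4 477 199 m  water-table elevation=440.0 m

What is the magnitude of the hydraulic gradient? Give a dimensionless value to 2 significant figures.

0.011

∂h/∂x = (438.4 − 440.3) / (352960 − 353130) = +0.01118
∂h/∂y = (440.0 − 440.3) / (4477199 − 4477384) = +0.001622
|∇h| = √(0.01118² + 0.001622²) = 0.0113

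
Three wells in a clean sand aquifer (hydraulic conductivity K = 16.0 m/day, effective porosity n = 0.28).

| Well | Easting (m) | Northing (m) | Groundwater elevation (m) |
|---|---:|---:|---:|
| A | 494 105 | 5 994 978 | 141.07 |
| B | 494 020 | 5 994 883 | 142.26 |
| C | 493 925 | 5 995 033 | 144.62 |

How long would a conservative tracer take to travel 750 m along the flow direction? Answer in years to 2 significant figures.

With h = a·x + b·y + c and A as origin, the differences give:
  (-85)·a + (-95)·b = +1.19
  (-180)·a + 55·b = +3.55
Eliminate b (×55 and ×(-95), subtract): -21775·a = 402.700 → a = ∂h/∂x = -0.01849
Back-substitute: b = ∂h/∂y = +0.004021.
|∇h| = √(-0.01849² + 0.004021²) = 0.01892
Seepage velocity v = K·i/n = 16.0 × 0.01892 / 0.28 = 1.081 m/day.
t = 750 / 1.081 = 693.8 days = 1.9 years.

1.9 years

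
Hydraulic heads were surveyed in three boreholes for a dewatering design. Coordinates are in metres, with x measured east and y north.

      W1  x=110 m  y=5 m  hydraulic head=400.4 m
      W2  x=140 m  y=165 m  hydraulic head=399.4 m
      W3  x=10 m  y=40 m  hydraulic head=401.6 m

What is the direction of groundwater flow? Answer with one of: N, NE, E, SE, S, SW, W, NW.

Differences from W1: to W2 (Δx, Δy, Δh) = (30, 160, -1.0); to W3 = (-100, 35, +1.2).
Solve a·Δx + b·Δy = Δh: det = 30·35 − (-100)·160 = 17050.
∂h/∂x = [(-1.0)·35 − (+1.2)·160] / 17050 = -0.01331
∂h/∂y = [30·(+1.2) − (-100)·(-1.0)] / 17050 = -0.003754
Flow = −∇h = (+0.01331 east, +0.003754 north), which points east.

E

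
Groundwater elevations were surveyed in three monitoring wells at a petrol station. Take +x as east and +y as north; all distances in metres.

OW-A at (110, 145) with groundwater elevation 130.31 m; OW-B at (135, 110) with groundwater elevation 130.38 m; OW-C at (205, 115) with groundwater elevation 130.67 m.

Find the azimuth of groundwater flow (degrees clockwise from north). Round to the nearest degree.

With h = a·x + b·y + c and OW-A as origin, the differences give:
  25·a + (-35)·b = +0.07
  95·a + (-30)·b = +0.36
Eliminate b (×(-30) and ×(-35), subtract): 2575·a = 10.500 → a = ∂h/∂x = +0.004078
Back-substitute: b = ∂h/∂y = +0.0009126.
Flow direction (−∇h) has components (-0.004078 E, -0.0009126 N).
Azimuth = atan2(E, N) = atan2(-0.004078, -0.0009126) = 257.4° ≈ 257°.

257°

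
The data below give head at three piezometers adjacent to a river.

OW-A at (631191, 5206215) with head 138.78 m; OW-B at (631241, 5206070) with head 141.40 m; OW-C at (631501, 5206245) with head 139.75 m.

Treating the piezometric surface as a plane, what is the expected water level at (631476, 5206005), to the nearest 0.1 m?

With h = a·x + b·y + c and OW-A as origin, the differences give:
  50·a + (-145)·b = +2.62
  310·a + 30·b = +0.97
Eliminate b (×30 and ×(-145), subtract): 46450·a = 219.250 → a = ∂h/∂x = +0.004720
Back-substitute: b = ∂h/∂y = -0.01644.
h(631476, 5206005) = 138.78 + (+0.004720)·(285) + (-0.01644)·(-210) = 138.78 +1.345 +3.453 = 143.578 m.

143.6 m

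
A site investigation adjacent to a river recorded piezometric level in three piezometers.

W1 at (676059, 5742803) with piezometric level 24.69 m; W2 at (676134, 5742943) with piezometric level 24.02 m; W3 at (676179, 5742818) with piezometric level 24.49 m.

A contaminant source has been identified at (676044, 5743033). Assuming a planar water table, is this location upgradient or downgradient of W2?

Differences from W1: to W2 (Δx, Δy, Δh) = (75, 140, -0.67); to W3 = (120, 15, -0.20).
Determinant of the coordinate differences = 75·15 − 120·140 = -15675.
∂h/∂x = [(-0.67)·15 − (-0.20)·140] / -15675 = -0.001145
∂h/∂y = [75·(-0.20) − 120·(-0.67)] / -15675 = -0.004172
Head at (676044, 5743033) = 24.69 + (-0.001145)·(-15) + (-0.004172)·(230) = 23.75 m.
That is lower than the 24.02 m at W2, so the point is downgradient.

downgradient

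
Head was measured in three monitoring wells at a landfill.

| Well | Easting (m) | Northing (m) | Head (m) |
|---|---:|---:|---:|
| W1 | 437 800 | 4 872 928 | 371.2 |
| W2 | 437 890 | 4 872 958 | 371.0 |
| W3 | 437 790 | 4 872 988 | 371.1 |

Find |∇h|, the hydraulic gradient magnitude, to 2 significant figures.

Three-point gradient (reference W1): Δ to W2 = (90, 30, -0.2), Δ to W3 = (-10, 60, -0.1).
∂h/∂x = -0.001579, ∂h/∂y = -0.001930 (det = 5700).
|∇h| = √(-0.001579² + -0.001930²) = 0.002494

0.0025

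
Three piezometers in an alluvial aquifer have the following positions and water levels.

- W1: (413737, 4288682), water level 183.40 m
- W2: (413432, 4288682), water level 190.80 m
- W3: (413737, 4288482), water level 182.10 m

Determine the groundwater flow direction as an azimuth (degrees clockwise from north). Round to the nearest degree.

105°

∂h/∂x = (190.80 − 183.40) / (413432 − 413737) = -0.02426
∂h/∂y = (182.10 − 183.40) / (4288482 − 4288682) = +0.006500
Flow direction (−∇h) has components (+0.02426 E, -0.006500 N).
Azimuth = atan2(E, N) = atan2(+0.02426, -0.006500) = 105.0° ≈ 105°.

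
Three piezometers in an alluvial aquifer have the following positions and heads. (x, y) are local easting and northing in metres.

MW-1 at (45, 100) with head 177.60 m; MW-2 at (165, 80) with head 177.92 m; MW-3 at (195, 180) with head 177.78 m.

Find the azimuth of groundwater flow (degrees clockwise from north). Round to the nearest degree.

Differences from MW-1: to MW-2 (Δx, Δy, Δh) = (120, -20, +0.32); to MW-3 = (150, 80, +0.18).
Determinant of the coordinate differences = 120·80 − 150·(-20) = 12600.
∂h/∂x = [(+0.32)·80 − (+0.18)·(-20)] / 12600 = +0.002317
∂h/∂y = [120·(+0.18) − 150·(+0.32)] / 12600 = -0.002095
Flow direction (−∇h) has components (-0.002317 E, +0.002095 N).
Azimuth = atan2(E, N) = atan2(-0.002317, +0.002095) = 312.1° ≈ 312°.

312°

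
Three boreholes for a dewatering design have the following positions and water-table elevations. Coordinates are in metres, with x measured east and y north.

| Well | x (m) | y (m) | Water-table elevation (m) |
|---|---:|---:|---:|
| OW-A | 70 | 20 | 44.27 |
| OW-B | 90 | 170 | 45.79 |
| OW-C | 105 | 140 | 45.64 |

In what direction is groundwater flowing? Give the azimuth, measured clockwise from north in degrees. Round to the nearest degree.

With h = a·x + b·y + c and OW-A as origin, the differences give:
  20·a + 150·b = +1.52
  35·a + 120·b = +1.37
Eliminate b (×120 and ×150, subtract): -2850·a = -23.100 → a = ∂h/∂x = +0.008105
Back-substitute: b = ∂h/∂y = +0.009053.
Flow direction (−∇h) has components (-0.008105 E, -0.009053 N).
Azimuth = atan2(E, N) = atan2(-0.008105, -0.009053) = 221.8° ≈ 222°.

222°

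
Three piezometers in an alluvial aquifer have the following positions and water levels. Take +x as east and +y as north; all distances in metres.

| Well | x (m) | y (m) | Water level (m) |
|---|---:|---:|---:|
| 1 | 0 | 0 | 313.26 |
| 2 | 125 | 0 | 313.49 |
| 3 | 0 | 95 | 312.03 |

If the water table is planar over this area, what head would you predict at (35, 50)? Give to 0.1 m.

312.7 m

∂h/∂x = (313.49 − 313.26) / (125 − 0) = +0.001840
∂h/∂y = (312.03 − 313.26) / (95 − 0) = -0.01295
h(35, 50) = 313.26 + (+0.001840)·(35) + (-0.01295)·(50) = 313.26 +0.064 -0.647 = 312.677 m.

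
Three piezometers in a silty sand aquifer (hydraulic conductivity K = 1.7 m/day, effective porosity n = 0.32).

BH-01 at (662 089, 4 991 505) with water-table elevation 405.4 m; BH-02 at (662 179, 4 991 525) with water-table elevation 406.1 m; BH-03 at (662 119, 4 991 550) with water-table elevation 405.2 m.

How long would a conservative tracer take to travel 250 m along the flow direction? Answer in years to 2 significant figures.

8.4 years

Differences from BH-01: to BH-02 (Δx, Δy, Δh) = (90, 20, +0.7); to BH-03 = (30, 45, -0.2).
Determinant of the coordinate differences = 90·45 − 30·20 = 3450.
∂h/∂x = [(+0.7)·45 − (-0.2)·20] / 3450 = +0.01029
∂h/∂y = [90·(-0.2) − 30·(+0.7)] / 3450 = -0.01130
|∇h| = √(0.01029² + -0.01130²) = 0.01528
Seepage velocity v = K·i/n = 1.7 × 0.01528 / 0.32 = 0.08117 m/day.
t = 250 / 0.08117 = 3080 days = 8.43 years.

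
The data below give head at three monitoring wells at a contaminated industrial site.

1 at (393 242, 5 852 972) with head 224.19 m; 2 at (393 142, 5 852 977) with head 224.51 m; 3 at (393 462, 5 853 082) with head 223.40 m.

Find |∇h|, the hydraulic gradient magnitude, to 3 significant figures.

0.00331

With h = a·x + b·y + c and 1 as origin, the differences give:
  (-100)·a + 5·b = +0.32
  220·a + 110·b = -0.79
Eliminate b (×110 and ×5, subtract): -12100·a = 39.150 → a = ∂h/∂x = -0.003236
Back-substitute: b = ∂h/∂y = -0.0007107.
|∇h| = √(-0.003236² + -0.0007107²) = 0.003313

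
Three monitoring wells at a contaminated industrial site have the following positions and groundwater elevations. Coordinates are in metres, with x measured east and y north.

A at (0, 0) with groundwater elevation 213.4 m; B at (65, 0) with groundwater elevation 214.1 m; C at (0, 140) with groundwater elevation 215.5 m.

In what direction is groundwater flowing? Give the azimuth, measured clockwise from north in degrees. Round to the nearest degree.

∂h/∂x = (214.1 − 213.4) / (65 − 0) = +0.01077
∂h/∂y = (215.5 − 213.4) / (140 − 0) = +0.01500
Flow direction (−∇h) has components (-0.01077 E, -0.01500 N).
Azimuth = atan2(E, N) = atan2(-0.01077, -0.01500) = 215.7° ≈ 216°.

216°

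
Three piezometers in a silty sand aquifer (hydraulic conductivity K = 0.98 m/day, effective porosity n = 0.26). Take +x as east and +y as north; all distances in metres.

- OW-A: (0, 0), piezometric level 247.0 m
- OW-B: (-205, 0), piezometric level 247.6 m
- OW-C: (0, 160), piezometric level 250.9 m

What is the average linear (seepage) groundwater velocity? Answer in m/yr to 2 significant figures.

34 m/yr

∂h/∂x = (247.6 − 247.0) / (-205 − 0) = -0.002927
∂h/∂y = (250.9 − 247.0) / (160 − 0) = +0.02438
|∇h| = √(-0.002927² + 0.02438²) = 0.02456
Seepage velocity v = K·i/n = 0.98 × 0.02456 / 0.26 = 0.09257 m/day = 33.81 m/yr.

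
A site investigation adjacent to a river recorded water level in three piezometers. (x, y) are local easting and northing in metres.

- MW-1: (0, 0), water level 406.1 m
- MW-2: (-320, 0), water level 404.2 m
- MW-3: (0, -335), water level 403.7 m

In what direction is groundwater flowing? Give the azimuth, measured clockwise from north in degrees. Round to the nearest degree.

220°

∂h/∂x = (404.2 − 406.1) / (-320 − 0) = +0.005938
∂h/∂y = (403.7 − 406.1) / (-335 − 0) = +0.007164
Flow direction (−∇h) has components (-0.005938 E, -0.007164 N).
Azimuth = atan2(E, N) = atan2(-0.005938, -0.007164) = 219.7° ≈ 220°.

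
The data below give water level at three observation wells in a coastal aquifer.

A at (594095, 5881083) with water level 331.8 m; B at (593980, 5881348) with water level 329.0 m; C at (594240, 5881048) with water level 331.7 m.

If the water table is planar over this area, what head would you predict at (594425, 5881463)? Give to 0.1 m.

326.0 m

Differences from A: to B (Δx, Δy, Δh) = (-115, 265, -2.8); to C = (145, -35, -0.1).
Solve a·Δx + b·Δy = Δh: det = (-115)·(-35) − 145·265 = -34400.
∂h/∂x = [(-2.8)·(-35) − (-0.1)·265] / -34400 = -0.003619
∂h/∂y = [(-115)·(-0.1) − 145·(-2.8)] / -34400 = -0.01214
h(594425, 5881463) = 331.8 + (-0.003619)·(330) + (-0.01214)·(380) = 331.8 -1.194 -4.612 = 325.994 m.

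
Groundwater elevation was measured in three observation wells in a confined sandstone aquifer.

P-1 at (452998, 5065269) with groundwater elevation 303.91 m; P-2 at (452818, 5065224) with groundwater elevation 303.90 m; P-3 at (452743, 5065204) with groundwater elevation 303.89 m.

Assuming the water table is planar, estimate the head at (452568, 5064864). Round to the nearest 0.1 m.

Taking P-1 as reference: P-2−P-1 = (-180, -45, -0.01); P-3−P-1 = (-255, -65, -0.02).
Solve a·Δx + b·Δy = Δh: det = (-180)·(-65) − (-255)·(-45) = 225.
∂h/∂x = [(-0.01)·(-65) − (-0.02)·(-45)] / 225 = -0.001111
∂h/∂y = [(-180)·(-0.02) − (-255)·(-0.01)] / 225 = +0.004667
h(452568, 5064864) = 303.91 + (-0.001111)·(-430) + (+0.004667)·(-405) = 303.91 +0.478 -1.890 = 302.498 m.

302.5 m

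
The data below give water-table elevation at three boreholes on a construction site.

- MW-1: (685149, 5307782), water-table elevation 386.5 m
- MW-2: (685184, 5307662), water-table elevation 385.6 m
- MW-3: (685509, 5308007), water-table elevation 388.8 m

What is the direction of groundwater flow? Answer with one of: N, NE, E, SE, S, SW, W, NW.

With h = a·x + b·y + c and MW-1 as origin, the differences give:
  35·a + (-120)·b = -0.9
  360·a + 225·b = +2.3
Eliminate b (×225 and ×(-120), subtract): 51075·a = 73.50 → a = ∂h/∂x = +0.001439
Back-substitute: b = ∂h/∂y = +0.007920.
Flow = −∇h = (-0.001439 east, -0.007920 north), which points south.

S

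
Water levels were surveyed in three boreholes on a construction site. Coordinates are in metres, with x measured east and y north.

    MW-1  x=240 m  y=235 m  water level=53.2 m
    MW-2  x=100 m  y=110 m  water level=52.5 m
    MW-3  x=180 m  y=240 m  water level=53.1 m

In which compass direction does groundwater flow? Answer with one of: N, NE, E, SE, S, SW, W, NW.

Three-point gradient (reference MW-1): Δ to MW-2 = (-140, -125, -0.7), Δ to MW-3 = (-60, 5, -0.1).
∂h/∂x = +0.001951, ∂h/∂y = +0.003415 (det = -8200).
Flow = −∇h = (-0.001951 east, -0.003415 north), which points southwest.

SW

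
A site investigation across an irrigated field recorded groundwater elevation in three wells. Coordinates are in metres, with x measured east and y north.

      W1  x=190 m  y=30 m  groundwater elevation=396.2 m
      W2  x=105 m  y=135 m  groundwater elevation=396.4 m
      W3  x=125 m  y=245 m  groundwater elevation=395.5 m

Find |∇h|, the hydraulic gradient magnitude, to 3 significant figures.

0.0120

Differences from W1: to W2 (Δx, Δy, Δh) = (-85, 105, +0.2); to W3 = (-65, 215, -0.7).
Solve a·Δx + b·Δy = Δh: det = (-85)·215 − (-65)·105 = -11450.
∂h/∂x = [(+0.2)·215 − (-0.7)·105] / -11450 = -0.01017
∂h/∂y = [(-85)·(-0.7) − (-65)·(+0.2)] / -11450 = -0.006332
|∇h| = √(-0.01017² + -0.006332²) = 0.01198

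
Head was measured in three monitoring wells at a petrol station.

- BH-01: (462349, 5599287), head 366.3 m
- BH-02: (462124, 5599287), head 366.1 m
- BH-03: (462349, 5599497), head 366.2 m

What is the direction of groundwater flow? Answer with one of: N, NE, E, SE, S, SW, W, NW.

∂h/∂x = (366.1 − 366.3) / (462124 − 462349) = +0.0008889
∂h/∂y = (366.2 − 366.3) / (5599497 − 5599287) = -0.0004762
Flow = −∇h = (-0.0008889 east, +0.0004762 north), which points northwest.

NW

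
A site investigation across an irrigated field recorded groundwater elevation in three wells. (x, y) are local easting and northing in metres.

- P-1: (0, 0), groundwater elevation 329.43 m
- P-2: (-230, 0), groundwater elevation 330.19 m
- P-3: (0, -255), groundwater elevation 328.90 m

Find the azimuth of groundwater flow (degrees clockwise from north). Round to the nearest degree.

∂h/∂x = (330.19 − 329.43) / (-230 − 0) = -0.003304
∂h/∂y = (328.90 − 329.43) / (-255 − 0) = +0.002078
Flow direction (−∇h) has components (+0.003304 E, -0.002078 N).
Azimuth = atan2(E, N) = atan2(+0.003304, -0.002078) = 122.2° ≈ 122°.

122°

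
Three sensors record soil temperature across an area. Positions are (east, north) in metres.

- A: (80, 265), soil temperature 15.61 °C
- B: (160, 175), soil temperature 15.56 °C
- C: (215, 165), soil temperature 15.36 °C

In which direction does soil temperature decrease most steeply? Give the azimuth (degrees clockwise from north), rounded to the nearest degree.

053°

Differences from A: to B (Δx, Δy, Δh) = (80, -90, -0.05); to C = (135, -100, -0.25).
Determinant of the coordinate differences = 80·(-100) − 135·(-90) = 4150.
∂T/∂x = [(-0.05)·(-100) − (-0.25)·(-90)] / 4150 = -0.004217
∂T/∂y = [80·(-0.25) − 135·(-0.05)] / 4150 = -0.003193
Steepest decrease is along −∇f: components (+0.004217 E, +0.003193 N).
Azimuth = atan2(+0.004217, +0.003193) = 52.9° ≈ 053°.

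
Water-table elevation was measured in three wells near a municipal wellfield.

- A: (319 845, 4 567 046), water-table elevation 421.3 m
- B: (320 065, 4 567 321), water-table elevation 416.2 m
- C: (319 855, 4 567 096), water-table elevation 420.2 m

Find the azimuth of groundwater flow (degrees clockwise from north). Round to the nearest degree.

Differences from A: to B (Δx, Δy, Δh) = (220, 275, -5.1); to C = (10, 50, -1.1).
Determinant of the coordinate differences = 220·50 − 10·275 = 8250.
∂h/∂x = [(-5.1)·50 − (-1.1)·275] / 8250 = +0.005758
∂h/∂y = [220·(-1.1) − 10·(-5.1)] / 8250 = -0.02315
Flow direction (−∇h) has components (-0.005758 E, +0.02315 N).
Azimuth = atan2(E, N) = atan2(-0.005758, +0.02315) = 346.0° ≈ 346°.

346°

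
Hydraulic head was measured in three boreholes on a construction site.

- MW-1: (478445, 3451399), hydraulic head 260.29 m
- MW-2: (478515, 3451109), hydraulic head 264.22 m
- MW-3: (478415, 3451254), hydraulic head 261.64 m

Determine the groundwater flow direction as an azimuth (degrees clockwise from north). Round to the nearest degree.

With h = a·x + b·y + c and MW-1 as origin, the differences give:
  70·a + (-290)·b = +3.93
  (-30)·a + (-145)·b = +1.35
Eliminate b (×(-145) and ×(-290), subtract): -18850·a = -178.350 → a = ∂h/∂x = +0.009462
Back-substitute: b = ∂h/∂y = -0.01127.
Flow direction (−∇h) has components (-0.009462 E, +0.01127 N).
Azimuth = atan2(E, N) = atan2(-0.009462, +0.01127) = 320.0° ≈ 320°.

320°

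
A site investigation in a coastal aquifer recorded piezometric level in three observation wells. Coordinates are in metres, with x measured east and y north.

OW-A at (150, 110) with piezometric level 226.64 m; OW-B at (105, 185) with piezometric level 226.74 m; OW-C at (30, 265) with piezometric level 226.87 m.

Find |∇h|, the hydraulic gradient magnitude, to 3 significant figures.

0.00119

Taking OW-A as reference: OW-B−OW-A = (-45, 75, +0.10); OW-C−OW-A = (-120, 155, +0.23).
Determinant of the coordinate differences = (-45)·155 − (-120)·75 = 2025.
∂h/∂x = [(+0.10)·155 − (+0.23)·75] / 2025 = -0.0008642
∂h/∂y = [(-45)·(+0.23) − (-120)·(+0.10)] / 2025 = +0.0008148
|∇h| = √(-0.0008642² + 0.0008148²) = 0.001188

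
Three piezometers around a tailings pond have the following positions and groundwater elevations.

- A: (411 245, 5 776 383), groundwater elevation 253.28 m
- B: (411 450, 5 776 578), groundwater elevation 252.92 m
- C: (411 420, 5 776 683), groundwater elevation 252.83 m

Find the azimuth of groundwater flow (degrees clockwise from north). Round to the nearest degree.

035°

Taking A as reference: B−A = (205, 195, -0.36); C−A = (175, 300, -0.45).
Determinant of the coordinate differences = 205·300 − 175·195 = 27375.
∂h/∂x = [(-0.36)·300 − (-0.45)·195] / 27375 = -0.0007397
∂h/∂y = [205·(-0.45) − 175·(-0.36)] / 27375 = -0.001068
Flow direction (−∇h) has components (+0.0007397 E, +0.001068 N).
Azimuth = atan2(E, N) = atan2(+0.0007397, +0.001068) = 34.7° ≈ 035°.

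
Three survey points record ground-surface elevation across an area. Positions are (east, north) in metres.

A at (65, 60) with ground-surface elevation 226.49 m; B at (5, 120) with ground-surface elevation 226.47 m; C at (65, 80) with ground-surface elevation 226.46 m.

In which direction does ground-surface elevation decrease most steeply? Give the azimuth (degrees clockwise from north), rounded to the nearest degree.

Taking A as reference: B−A = (-60, 60, -0.02); C−A = (0, 20, -0.03).
Solve a·Δx + b·Δy = Δz: det = (-60)·20 − 0·60 = -1200.
∂z/∂x = [(-0.02)·20 − (-0.03)·60] / -1200 = -0.001167
∂z/∂y = [(-60)·(-0.03) − 0·(-0.02)] / -1200 = -0.001500
Steepest decrease is along −∇f: components (+0.001167 E, +0.001500 N).
Azimuth = atan2(+0.001167, +0.001500) = 37.9° ≈ 038°.

038°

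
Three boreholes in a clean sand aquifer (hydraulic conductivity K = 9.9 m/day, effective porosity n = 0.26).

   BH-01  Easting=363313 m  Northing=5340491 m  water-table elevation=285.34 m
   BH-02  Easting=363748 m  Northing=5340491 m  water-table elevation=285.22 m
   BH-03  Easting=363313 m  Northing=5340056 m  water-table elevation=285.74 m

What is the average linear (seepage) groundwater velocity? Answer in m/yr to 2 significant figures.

∂h/∂x = (285.22 − 285.34) / (363748 − 363313) = -0.0002759
∂h/∂y = (285.74 − 285.34) / (5340056 − 5340491) = -0.0009195
|∇h| = √(-0.0002759² + -0.0009195²) = 0.00096
Seepage velocity v = K·i/n = 9.9 × 0.00096 / 0.26 = 0.03655 m/day = 13.35 m/yr.

13 m/yr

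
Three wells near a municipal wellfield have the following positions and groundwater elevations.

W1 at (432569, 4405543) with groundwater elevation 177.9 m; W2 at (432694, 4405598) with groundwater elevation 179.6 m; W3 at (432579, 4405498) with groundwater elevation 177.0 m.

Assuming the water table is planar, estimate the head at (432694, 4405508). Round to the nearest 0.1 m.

177.7 m

Differences from W1: to W2 (Δx, Δy, Δh) = (125, 55, +1.7); to W3 = (10, -45, -0.9).
Determinant of the coordinate differences = 125·(-45) − 10·55 = -6175.
∂h/∂x = [(+1.7)·(-45) − (-0.9)·55] / -6175 = +0.004372
∂h/∂y = [125·(-0.9) − 10·(+1.7)] / -6175 = +0.02097
h(432694, 4405508) = 177.9 + (+0.004372)·(125) + (+0.02097)·(-35) = 177.9 +0.547 -0.734 = 177.713 m.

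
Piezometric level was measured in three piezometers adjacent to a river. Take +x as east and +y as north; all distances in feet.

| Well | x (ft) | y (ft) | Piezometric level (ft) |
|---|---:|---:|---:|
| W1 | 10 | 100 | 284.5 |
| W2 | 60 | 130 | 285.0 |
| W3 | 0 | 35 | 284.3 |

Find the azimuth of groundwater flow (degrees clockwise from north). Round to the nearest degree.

259°

With h = a·x + b·y + c and W1 as origin, the differences give:
  50·a + 30·b = +0.5
  (-10)·a + (-65)·b = -0.2
Eliminate b (×(-65) and ×30, subtract): -2950·a = -26.50 → a = ∂h/∂x = +0.008983
Back-substitute: b = ∂h/∂y = +0.001695.
Flow direction (−∇h) has components (-0.008983 E, -0.001695 N).
Azimuth = atan2(E, N) = atan2(-0.008983, -0.001695) = 259.3° ≈ 259°.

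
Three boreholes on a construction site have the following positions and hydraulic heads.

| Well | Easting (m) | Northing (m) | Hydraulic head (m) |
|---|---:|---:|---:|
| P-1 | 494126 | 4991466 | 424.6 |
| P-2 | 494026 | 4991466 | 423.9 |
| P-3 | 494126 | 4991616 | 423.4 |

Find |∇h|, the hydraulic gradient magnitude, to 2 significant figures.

∂h/∂x = (423.9 − 424.6) / (494026 − 494126) = +0.007000
∂h/∂y = (423.4 − 424.6) / (4991616 − 4991466) = -0.008000
|∇h| = √(0.007000² + -0.008000²) = 0.01063

0.011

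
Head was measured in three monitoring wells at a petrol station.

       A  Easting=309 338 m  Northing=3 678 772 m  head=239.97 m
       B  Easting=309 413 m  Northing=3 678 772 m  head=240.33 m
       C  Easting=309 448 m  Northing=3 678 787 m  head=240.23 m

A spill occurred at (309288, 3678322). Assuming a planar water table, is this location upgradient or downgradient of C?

upgradient

Three-point gradient (reference A): Δ to B = (75, 0, +0.36), Δ to C = (110, 15, +0.26).
∂h/∂x = +0.004800, ∂h/∂y = -0.01787 (det = 1125).
Head at (309288, 3678322) = 239.97 + (+0.004800)·(-50) + (-0.01787)·(-450) = 247.77 m.
That is higher than the 240.23 m at C, so the point is upgradient.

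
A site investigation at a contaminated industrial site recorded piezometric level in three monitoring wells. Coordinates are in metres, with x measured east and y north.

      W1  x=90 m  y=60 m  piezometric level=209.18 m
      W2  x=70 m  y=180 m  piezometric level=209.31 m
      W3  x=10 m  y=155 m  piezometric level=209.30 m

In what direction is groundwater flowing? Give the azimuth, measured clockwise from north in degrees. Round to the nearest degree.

Differences from W1: to W2 (Δx, Δy, Δh) = (-20, 120, +0.13); to W3 = (-80, 95, +0.12).
Solve a·Δx + b·Δy = Δh: det = (-20)·95 − (-80)·120 = 7700.
∂h/∂x = [(+0.13)·95 − (+0.12)·120] / 7700 = -0.0002662
∂h/∂y = [(-20)·(+0.12) − (-80)·(+0.13)] / 7700 = +0.001039
Flow direction (−∇h) has components (+0.0002662 E, -0.001039 N).
Azimuth = atan2(E, N) = atan2(+0.0002662, -0.001039) = 165.6° ≈ 166°.

166°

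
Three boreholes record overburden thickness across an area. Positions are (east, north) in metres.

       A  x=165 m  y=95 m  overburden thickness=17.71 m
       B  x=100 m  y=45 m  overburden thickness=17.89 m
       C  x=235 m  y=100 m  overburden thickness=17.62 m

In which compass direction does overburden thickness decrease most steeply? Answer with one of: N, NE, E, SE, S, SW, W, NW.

NE

With d = a·x + b·y + c and A as origin, the differences give:
  (-65)·a + (-50)·b = +0.18
  70·a + 5·b = -0.09
Eliminate b (×5 and ×(-50), subtract): 3175·a = -3.600 → a = ∂d/∂x = -0.001134
Back-substitute: b = ∂d/∂y = -0.002126.
Steepest decrease is along −∇f = (+0.001134 E, +0.002126 N) → northeast.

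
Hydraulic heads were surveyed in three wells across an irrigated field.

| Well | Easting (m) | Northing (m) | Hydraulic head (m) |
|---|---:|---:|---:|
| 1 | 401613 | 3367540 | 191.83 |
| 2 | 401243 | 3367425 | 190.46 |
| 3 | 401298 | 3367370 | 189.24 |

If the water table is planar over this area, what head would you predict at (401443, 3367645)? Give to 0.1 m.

194.3 m

Taking 1 as reference: 2−1 = (-370, -115, -1.37); 3−1 = (-315, -170, -2.59).
Solve a·Δx + b·Δy = Δh: det = (-370)·(-170) − (-315)·(-115) = 26675.
∂h/∂x = [(-1.37)·(-170) − (-2.59)·(-115)] / 26675 = -0.002435
∂h/∂y = [(-370)·(-2.59) − (-315)·(-1.37)] / 26675 = +0.01975
h(401443, 3367645) = 191.83 + (-0.002435)·(-170) + (+0.01975)·(105) = 191.83 +0.414 +2.073 = 194.317 m.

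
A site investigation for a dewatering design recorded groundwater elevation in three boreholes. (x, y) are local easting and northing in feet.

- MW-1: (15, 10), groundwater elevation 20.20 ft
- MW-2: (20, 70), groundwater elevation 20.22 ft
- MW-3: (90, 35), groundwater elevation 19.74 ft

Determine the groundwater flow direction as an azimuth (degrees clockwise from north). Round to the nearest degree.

Differences from MW-1: to MW-2 (Δx, Δy, Δh) = (5, 60, +0.02); to MW-3 = (75, 25, -0.46).
Solve a·Δx + b·Δy = Δh: det = 5·25 − 75·60 = -4375.
∂h/∂x = [(+0.02)·25 − (-0.46)·60] / -4375 = -0.006423
∂h/∂y = [5·(-0.46) − 75·(+0.02)] / -4375 = +0.0008686
Flow direction (−∇h) has components (+0.006423 E, -0.0008686 N).
Azimuth = atan2(E, N) = atan2(+0.006423, -0.0008686) = 97.7° ≈ 098°.

098°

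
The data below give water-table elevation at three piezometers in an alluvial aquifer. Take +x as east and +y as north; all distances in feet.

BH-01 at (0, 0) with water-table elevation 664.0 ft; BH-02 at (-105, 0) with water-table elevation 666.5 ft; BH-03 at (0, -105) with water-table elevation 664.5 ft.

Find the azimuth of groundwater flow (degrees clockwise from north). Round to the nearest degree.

079°

∂h/∂x = (666.5 − 664.0) / (-105 − 0) = -0.02381
∂h/∂y = (664.5 − 664.0) / (-105 − 0) = -0.004762
Flow direction (−∇h) has components (+0.02381 E, +0.004762 N).
Azimuth = atan2(E, N) = atan2(+0.02381, +0.004762) = 78.7° ≈ 079°.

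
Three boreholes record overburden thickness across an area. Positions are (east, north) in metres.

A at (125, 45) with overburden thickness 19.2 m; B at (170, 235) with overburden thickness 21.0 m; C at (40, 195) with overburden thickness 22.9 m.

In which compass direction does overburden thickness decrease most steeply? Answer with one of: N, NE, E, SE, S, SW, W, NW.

SE

With d = a·x + b·y + c and A as origin, the differences give:
  45·a + 190·b = +1.8
  (-85)·a + 150·b = +3.7
Eliminate b (×150 and ×190, subtract): 22900·a = -433.00 → a = ∂d/∂x = -0.01891
Back-substitute: b = ∂d/∂y = +0.01395.
Steepest decrease is along −∇f = (+0.01891 E, -0.01395 N) → southeast.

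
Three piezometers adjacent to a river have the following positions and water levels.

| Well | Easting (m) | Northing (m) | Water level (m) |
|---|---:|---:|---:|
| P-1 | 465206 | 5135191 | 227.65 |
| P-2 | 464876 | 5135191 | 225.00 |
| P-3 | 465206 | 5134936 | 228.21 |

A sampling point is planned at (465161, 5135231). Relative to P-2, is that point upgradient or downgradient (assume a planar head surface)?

upgradient

∂h/∂x = (225.00 − 227.65) / (464876 − 465206) = +0.008030
∂h/∂y = (228.21 − 227.65) / (5134936 − 5135191) = -0.002196
Head at (465161, 5135231) = 227.65 + (+0.008030)·(-45) + (-0.002196)·(40) = 227.20 m.
That is higher than the 225.00 m at P-2, so the point is upgradient.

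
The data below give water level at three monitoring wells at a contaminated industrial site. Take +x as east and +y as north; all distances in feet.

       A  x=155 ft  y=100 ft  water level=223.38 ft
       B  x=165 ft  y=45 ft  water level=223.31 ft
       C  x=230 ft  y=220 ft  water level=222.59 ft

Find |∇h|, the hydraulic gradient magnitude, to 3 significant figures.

0.00975

Taking A as reference: B−A = (10, -55, -0.07); C−A = (75, 120, -0.79).
Solve a·Δx + b·Δy = Δh: det = 10·120 − 75·(-55) = 5325.
∂h/∂x = [(-0.07)·120 − (-0.79)·(-55)] / 5325 = -0.009737
∂h/∂y = [10·(-0.79) − 75·(-0.07)] / 5325 = -0.0004977
|∇h| = √(-0.009737² + -0.0004977²) = 0.00975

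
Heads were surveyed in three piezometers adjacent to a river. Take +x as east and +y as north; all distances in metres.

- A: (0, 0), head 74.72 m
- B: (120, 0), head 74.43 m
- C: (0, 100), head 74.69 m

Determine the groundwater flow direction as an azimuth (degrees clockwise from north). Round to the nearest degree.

∂h/∂x = (74.43 − 74.72) / (120 − 0) = -0.002417
∂h/∂y = (74.69 − 74.72) / (100 − 0) = -0.0003000
Flow direction (−∇h) has components (+0.002417 E, +0.0003000 N).
Azimuth = atan2(E, N) = atan2(+0.002417, +0.0003000) = 82.9° ≈ 083°.

083°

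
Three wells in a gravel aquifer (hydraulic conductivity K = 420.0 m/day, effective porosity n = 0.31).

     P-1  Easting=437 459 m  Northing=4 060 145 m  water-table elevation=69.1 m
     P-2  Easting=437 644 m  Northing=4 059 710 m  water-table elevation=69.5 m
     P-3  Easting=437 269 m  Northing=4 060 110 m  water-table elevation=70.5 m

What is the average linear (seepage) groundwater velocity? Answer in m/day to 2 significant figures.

Taking P-1 as reference: P-2−P-1 = (185, -435, +0.4); P-3−P-1 = (-190, -35, +1.4).
Solve a·Δx + b·Δy = Δh: det = 185·(-35) − (-190)·(-435) = -89125.
∂h/∂x = [(+0.4)·(-35) − (+1.4)·(-435)] / -89125 = -0.006676
∂h/∂y = [185·(+1.4) − (-190)·(+0.4)] / -89125 = -0.003759
|∇h| = √(-0.006676² + -0.003759²) = 0.007662
Seepage velocity v = K·i/n = 420.0 × 0.007662 / 0.31 = 10.38 m/day.

10 m/day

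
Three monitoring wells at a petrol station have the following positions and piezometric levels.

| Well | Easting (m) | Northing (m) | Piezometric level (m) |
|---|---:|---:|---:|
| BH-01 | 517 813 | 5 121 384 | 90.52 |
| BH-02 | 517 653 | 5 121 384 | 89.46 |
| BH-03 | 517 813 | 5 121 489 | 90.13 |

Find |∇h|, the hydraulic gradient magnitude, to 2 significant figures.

∂h/∂x = (89.46 − 90.52) / (517653 − 517813) = +0.006625
∂h/∂y = (90.13 − 90.52) / (5121489 − 5121384) = -0.003714
|∇h| = √(0.006625² + -0.003714²) = 0.007595

0.0076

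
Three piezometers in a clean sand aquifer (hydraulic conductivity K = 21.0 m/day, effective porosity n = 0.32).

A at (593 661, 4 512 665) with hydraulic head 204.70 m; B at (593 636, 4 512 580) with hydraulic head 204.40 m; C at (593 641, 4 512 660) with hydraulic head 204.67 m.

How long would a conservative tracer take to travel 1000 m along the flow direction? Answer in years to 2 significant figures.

12 years

With h = a·x + b·y + c and A as origin, the differences give:
  (-25)·a + (-85)·b = -0.30
  (-20)·a + (-5)·b = -0.03
Eliminate b (×(-5) and ×(-85), subtract): -1575·a = -1.050 → a = ∂h/∂x = +0.0006667
Back-substitute: b = ∂h/∂y = +0.003333.
|∇h| = √(0.0006667² + 0.003333²) = 0.003399
Seepage velocity v = K·i/n = 21.0 × 0.003399 / 0.32 = 0.2231 m/day.
t = 1000 / 0.2231 = 4482 days = 12.3 years.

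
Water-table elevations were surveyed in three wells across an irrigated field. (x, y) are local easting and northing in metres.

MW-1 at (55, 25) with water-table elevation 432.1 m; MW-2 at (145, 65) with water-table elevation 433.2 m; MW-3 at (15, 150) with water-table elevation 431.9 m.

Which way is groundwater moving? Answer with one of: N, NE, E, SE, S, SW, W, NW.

Differences from MW-1: to MW-2 (Δx, Δy, Δh) = (90, 40, +1.1); to MW-3 = (-40, 125, -0.2).
Determinant of the coordinate differences = 90·125 − (-40)·40 = 12850.
∂h/∂x = [(+1.1)·125 − (-0.2)·40] / 12850 = +0.01132
∂h/∂y = [90·(-0.2) − (-40)·(+1.1)] / 12850 = +0.002023
Flow = −∇h = (-0.01132 east, -0.002023 north), which points west.

W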